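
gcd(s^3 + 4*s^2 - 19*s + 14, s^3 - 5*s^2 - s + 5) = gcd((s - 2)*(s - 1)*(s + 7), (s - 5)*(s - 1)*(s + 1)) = s - 1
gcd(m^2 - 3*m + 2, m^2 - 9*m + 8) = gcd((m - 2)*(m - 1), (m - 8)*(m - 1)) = m - 1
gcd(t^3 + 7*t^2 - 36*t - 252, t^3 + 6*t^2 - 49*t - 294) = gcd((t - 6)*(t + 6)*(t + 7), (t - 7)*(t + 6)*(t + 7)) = t^2 + 13*t + 42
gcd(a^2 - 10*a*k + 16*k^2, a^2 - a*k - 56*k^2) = a - 8*k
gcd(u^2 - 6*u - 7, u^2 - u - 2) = u + 1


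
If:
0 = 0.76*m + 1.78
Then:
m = -2.34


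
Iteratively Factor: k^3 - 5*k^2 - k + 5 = (k + 1)*(k^2 - 6*k + 5) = (k - 5)*(k + 1)*(k - 1)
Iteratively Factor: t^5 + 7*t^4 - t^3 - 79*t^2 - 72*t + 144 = (t + 3)*(t^4 + 4*t^3 - 13*t^2 - 40*t + 48) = (t - 3)*(t + 3)*(t^3 + 7*t^2 + 8*t - 16) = (t - 3)*(t + 3)*(t + 4)*(t^2 + 3*t - 4) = (t - 3)*(t - 1)*(t + 3)*(t + 4)*(t + 4)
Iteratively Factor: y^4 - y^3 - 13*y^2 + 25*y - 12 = (y - 1)*(y^3 - 13*y + 12) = (y - 1)^2*(y^2 + y - 12) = (y - 1)^2*(y + 4)*(y - 3)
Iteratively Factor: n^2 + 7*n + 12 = (n + 4)*(n + 3)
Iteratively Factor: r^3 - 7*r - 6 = (r - 3)*(r^2 + 3*r + 2) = (r - 3)*(r + 2)*(r + 1)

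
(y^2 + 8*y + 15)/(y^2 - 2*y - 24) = (y^2 + 8*y + 15)/(y^2 - 2*y - 24)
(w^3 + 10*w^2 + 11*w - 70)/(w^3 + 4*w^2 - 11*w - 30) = (w^2 + 5*w - 14)/(w^2 - w - 6)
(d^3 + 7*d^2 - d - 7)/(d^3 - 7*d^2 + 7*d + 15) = (d^2 + 6*d - 7)/(d^2 - 8*d + 15)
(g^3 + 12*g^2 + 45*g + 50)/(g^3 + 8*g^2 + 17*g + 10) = (g + 5)/(g + 1)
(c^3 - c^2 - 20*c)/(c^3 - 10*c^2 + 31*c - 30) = c*(c + 4)/(c^2 - 5*c + 6)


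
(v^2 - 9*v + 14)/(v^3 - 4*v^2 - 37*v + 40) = (v^2 - 9*v + 14)/(v^3 - 4*v^2 - 37*v + 40)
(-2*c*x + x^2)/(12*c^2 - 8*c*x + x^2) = x/(-6*c + x)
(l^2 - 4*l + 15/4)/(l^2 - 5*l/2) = (l - 3/2)/l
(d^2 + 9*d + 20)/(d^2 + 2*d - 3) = (d^2 + 9*d + 20)/(d^2 + 2*d - 3)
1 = 1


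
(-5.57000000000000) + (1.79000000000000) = -3.78000000000000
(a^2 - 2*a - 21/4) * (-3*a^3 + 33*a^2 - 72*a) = -3*a^5 + 39*a^4 - 489*a^3/4 - 117*a^2/4 + 378*a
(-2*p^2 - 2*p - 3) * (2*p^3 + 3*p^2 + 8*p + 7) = -4*p^5 - 10*p^4 - 28*p^3 - 39*p^2 - 38*p - 21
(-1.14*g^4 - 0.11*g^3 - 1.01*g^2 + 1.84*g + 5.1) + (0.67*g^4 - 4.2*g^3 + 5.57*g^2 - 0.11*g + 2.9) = -0.47*g^4 - 4.31*g^3 + 4.56*g^2 + 1.73*g + 8.0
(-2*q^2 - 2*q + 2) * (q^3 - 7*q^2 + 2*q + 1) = -2*q^5 + 12*q^4 + 12*q^3 - 20*q^2 + 2*q + 2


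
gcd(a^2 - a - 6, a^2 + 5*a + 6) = a + 2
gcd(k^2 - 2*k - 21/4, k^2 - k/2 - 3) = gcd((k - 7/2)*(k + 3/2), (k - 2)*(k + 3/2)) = k + 3/2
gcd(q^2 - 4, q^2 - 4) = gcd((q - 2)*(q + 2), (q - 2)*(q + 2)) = q^2 - 4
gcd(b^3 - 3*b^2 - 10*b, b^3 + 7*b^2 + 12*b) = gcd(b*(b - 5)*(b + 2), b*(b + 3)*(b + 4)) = b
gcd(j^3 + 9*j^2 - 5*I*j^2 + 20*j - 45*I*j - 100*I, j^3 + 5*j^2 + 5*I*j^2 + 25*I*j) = j + 5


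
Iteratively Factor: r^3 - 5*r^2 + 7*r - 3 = (r - 1)*(r^2 - 4*r + 3) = (r - 3)*(r - 1)*(r - 1)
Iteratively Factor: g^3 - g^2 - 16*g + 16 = (g - 4)*(g^2 + 3*g - 4) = (g - 4)*(g + 4)*(g - 1)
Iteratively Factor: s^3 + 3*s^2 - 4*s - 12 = (s + 3)*(s^2 - 4) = (s + 2)*(s + 3)*(s - 2)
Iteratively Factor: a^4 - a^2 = (a)*(a^3 - a) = a^2*(a^2 - 1) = a^2*(a - 1)*(a + 1)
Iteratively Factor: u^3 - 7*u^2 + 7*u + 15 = (u - 3)*(u^2 - 4*u - 5) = (u - 3)*(u + 1)*(u - 5)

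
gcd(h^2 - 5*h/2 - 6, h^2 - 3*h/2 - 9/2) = h + 3/2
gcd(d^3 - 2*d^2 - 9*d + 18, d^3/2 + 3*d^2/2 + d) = 1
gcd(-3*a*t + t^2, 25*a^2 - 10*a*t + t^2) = 1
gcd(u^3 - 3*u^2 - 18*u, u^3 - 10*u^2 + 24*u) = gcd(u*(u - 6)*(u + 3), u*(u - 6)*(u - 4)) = u^2 - 6*u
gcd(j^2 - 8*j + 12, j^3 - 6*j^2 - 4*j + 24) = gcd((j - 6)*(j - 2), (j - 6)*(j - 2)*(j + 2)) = j^2 - 8*j + 12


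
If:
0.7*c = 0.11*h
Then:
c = 0.157142857142857*h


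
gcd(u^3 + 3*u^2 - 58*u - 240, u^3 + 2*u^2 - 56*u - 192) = u^2 - 2*u - 48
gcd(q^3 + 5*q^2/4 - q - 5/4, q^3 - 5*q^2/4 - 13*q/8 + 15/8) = q^2 + q/4 - 5/4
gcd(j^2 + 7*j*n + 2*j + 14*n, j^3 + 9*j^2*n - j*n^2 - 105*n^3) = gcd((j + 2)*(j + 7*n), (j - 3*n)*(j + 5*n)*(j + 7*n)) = j + 7*n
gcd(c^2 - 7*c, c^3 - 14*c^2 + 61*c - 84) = c - 7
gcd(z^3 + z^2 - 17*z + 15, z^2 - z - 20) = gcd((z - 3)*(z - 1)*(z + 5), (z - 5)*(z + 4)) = 1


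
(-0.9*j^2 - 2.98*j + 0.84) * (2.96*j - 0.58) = -2.664*j^3 - 8.2988*j^2 + 4.2148*j - 0.4872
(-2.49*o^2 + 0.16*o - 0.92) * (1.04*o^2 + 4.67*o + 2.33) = -2.5896*o^4 - 11.4619*o^3 - 6.0113*o^2 - 3.9236*o - 2.1436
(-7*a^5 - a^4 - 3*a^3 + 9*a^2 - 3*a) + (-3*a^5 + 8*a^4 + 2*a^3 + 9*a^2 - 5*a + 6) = -10*a^5 + 7*a^4 - a^3 + 18*a^2 - 8*a + 6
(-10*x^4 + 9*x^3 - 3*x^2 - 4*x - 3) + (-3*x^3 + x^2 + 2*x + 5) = -10*x^4 + 6*x^3 - 2*x^2 - 2*x + 2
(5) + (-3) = 2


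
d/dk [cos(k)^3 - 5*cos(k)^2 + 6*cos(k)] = (-3*cos(k)^2 + 10*cos(k) - 6)*sin(k)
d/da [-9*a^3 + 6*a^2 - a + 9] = -27*a^2 + 12*a - 1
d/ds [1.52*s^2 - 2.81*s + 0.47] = 3.04*s - 2.81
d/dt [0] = 0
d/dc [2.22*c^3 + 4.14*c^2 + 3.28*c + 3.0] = 6.66*c^2 + 8.28*c + 3.28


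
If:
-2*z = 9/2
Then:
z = -9/4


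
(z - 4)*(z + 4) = z^2 - 16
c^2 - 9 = (c - 3)*(c + 3)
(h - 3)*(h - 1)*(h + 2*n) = h^3 + 2*h^2*n - 4*h^2 - 8*h*n + 3*h + 6*n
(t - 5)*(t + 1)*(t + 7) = t^3 + 3*t^2 - 33*t - 35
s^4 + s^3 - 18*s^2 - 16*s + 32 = (s - 4)*(s - 1)*(s + 2)*(s + 4)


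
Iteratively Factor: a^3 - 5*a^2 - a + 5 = (a + 1)*(a^2 - 6*a + 5) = (a - 1)*(a + 1)*(a - 5)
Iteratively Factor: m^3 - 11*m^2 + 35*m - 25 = (m - 5)*(m^2 - 6*m + 5) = (m - 5)*(m - 1)*(m - 5)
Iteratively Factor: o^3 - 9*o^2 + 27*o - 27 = (o - 3)*(o^2 - 6*o + 9) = (o - 3)^2*(o - 3)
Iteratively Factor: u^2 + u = (u + 1)*(u)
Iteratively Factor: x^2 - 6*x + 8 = (x - 2)*(x - 4)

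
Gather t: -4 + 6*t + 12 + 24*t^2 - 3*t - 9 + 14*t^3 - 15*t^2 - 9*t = 14*t^3 + 9*t^2 - 6*t - 1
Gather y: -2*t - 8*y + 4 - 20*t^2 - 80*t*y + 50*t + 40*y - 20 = -20*t^2 + 48*t + y*(32 - 80*t) - 16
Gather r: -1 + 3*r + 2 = 3*r + 1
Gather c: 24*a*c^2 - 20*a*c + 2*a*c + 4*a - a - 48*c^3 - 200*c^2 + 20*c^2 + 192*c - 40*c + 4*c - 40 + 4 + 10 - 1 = 3*a - 48*c^3 + c^2*(24*a - 180) + c*(156 - 18*a) - 27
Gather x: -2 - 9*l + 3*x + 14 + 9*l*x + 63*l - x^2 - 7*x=54*l - x^2 + x*(9*l - 4) + 12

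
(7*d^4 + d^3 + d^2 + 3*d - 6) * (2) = 14*d^4 + 2*d^3 + 2*d^2 + 6*d - 12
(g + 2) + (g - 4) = 2*g - 2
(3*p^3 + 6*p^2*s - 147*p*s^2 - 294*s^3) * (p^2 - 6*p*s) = 3*p^5 - 12*p^4*s - 183*p^3*s^2 + 588*p^2*s^3 + 1764*p*s^4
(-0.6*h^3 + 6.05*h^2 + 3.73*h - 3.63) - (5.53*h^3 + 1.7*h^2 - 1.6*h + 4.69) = -6.13*h^3 + 4.35*h^2 + 5.33*h - 8.32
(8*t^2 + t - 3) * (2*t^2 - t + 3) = 16*t^4 - 6*t^3 + 17*t^2 + 6*t - 9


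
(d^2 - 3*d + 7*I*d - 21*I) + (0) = d^2 - 3*d + 7*I*d - 21*I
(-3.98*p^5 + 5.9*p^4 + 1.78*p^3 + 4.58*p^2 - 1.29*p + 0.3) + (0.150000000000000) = -3.98*p^5 + 5.9*p^4 + 1.78*p^3 + 4.58*p^2 - 1.29*p + 0.45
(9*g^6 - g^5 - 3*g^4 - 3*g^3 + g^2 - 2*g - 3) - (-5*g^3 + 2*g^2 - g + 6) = 9*g^6 - g^5 - 3*g^4 + 2*g^3 - g^2 - g - 9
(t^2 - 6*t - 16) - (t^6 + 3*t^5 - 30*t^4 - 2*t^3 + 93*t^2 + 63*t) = -t^6 - 3*t^5 + 30*t^4 + 2*t^3 - 92*t^2 - 69*t - 16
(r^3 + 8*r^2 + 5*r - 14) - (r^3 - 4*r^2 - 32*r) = 12*r^2 + 37*r - 14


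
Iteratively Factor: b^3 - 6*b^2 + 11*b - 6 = (b - 1)*(b^2 - 5*b + 6) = (b - 3)*(b - 1)*(b - 2)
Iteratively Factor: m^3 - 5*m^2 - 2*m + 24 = (m - 3)*(m^2 - 2*m - 8) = (m - 3)*(m + 2)*(m - 4)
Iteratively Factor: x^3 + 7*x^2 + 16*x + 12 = (x + 2)*(x^2 + 5*x + 6) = (x + 2)*(x + 3)*(x + 2)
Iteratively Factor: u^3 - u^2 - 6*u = (u + 2)*(u^2 - 3*u) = (u - 3)*(u + 2)*(u)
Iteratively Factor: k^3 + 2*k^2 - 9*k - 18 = (k + 2)*(k^2 - 9) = (k + 2)*(k + 3)*(k - 3)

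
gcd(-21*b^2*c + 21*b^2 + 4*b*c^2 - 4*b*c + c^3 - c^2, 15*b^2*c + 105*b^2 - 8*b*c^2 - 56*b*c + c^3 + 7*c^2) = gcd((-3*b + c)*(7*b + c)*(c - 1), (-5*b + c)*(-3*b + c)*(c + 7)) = 3*b - c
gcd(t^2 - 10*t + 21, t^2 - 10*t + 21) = t^2 - 10*t + 21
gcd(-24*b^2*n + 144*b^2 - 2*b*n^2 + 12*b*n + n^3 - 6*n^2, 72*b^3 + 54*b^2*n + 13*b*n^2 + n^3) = 4*b + n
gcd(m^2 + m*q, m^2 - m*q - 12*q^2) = 1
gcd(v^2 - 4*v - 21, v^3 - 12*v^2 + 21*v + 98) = v - 7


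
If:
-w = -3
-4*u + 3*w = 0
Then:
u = 9/4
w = 3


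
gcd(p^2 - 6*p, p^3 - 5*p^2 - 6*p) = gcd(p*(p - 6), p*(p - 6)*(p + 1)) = p^2 - 6*p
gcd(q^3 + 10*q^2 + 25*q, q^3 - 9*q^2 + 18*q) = q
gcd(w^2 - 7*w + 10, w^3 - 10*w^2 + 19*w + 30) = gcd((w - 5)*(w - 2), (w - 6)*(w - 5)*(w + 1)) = w - 5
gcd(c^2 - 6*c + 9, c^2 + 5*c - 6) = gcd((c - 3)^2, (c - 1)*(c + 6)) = 1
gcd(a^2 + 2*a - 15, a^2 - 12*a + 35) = 1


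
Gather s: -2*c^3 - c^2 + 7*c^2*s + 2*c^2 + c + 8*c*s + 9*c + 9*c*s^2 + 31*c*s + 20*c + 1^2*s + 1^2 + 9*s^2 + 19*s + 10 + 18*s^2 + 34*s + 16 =-2*c^3 + c^2 + 30*c + s^2*(9*c + 27) + s*(7*c^2 + 39*c + 54) + 27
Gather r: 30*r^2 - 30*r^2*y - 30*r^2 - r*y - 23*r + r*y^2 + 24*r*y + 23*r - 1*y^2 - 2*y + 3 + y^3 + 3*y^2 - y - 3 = -30*r^2*y + r*(y^2 + 23*y) + y^3 + 2*y^2 - 3*y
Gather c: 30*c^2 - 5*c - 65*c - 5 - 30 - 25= 30*c^2 - 70*c - 60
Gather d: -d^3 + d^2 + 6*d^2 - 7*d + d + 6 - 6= -d^3 + 7*d^2 - 6*d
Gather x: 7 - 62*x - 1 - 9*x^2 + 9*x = -9*x^2 - 53*x + 6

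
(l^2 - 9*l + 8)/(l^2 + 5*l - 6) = (l - 8)/(l + 6)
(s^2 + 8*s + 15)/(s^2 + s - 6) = (s + 5)/(s - 2)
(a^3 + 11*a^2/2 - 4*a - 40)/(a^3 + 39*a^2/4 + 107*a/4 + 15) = 2*(2*a^2 + 3*a - 20)/(4*a^2 + 23*a + 15)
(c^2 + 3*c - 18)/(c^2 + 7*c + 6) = (c - 3)/(c + 1)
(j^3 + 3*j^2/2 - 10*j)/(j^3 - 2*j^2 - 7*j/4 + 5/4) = 2*j*(j + 4)/(2*j^2 + j - 1)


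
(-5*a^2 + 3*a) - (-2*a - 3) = -5*a^2 + 5*a + 3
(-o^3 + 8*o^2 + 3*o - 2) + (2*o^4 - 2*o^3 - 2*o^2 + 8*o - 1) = 2*o^4 - 3*o^3 + 6*o^2 + 11*o - 3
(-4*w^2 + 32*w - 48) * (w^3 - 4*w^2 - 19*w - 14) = -4*w^5 + 48*w^4 - 100*w^3 - 360*w^2 + 464*w + 672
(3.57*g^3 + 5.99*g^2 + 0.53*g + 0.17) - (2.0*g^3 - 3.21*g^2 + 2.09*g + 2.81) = 1.57*g^3 + 9.2*g^2 - 1.56*g - 2.64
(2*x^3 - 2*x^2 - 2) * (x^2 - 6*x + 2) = 2*x^5 - 14*x^4 + 16*x^3 - 6*x^2 + 12*x - 4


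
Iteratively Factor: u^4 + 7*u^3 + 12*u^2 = (u + 4)*(u^3 + 3*u^2) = u*(u + 4)*(u^2 + 3*u) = u^2*(u + 4)*(u + 3)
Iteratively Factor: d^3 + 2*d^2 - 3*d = (d)*(d^2 + 2*d - 3) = d*(d - 1)*(d + 3)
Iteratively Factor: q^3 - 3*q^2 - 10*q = (q + 2)*(q^2 - 5*q) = (q - 5)*(q + 2)*(q)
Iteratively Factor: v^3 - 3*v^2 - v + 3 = (v + 1)*(v^2 - 4*v + 3) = (v - 1)*(v + 1)*(v - 3)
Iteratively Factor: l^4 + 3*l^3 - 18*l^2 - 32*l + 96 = (l + 4)*(l^3 - l^2 - 14*l + 24) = (l - 3)*(l + 4)*(l^2 + 2*l - 8) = (l - 3)*(l + 4)^2*(l - 2)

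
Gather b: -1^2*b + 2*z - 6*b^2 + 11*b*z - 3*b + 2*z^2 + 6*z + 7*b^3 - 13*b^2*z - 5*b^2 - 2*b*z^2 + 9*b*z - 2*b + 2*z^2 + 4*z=7*b^3 + b^2*(-13*z - 11) + b*(-2*z^2 + 20*z - 6) + 4*z^2 + 12*z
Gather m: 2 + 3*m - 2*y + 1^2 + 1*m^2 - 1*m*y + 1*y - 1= m^2 + m*(3 - y) - y + 2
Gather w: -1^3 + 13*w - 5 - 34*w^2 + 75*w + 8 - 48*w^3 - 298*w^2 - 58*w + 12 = -48*w^3 - 332*w^2 + 30*w + 14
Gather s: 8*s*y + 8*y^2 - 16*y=8*s*y + 8*y^2 - 16*y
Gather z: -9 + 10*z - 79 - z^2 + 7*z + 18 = -z^2 + 17*z - 70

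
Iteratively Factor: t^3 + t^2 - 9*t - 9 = (t + 1)*(t^2 - 9) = (t + 1)*(t + 3)*(t - 3)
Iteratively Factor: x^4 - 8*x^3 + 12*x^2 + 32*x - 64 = (x - 2)*(x^3 - 6*x^2 + 32) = (x - 2)*(x + 2)*(x^2 - 8*x + 16) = (x - 4)*(x - 2)*(x + 2)*(x - 4)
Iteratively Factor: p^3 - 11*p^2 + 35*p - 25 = (p - 5)*(p^2 - 6*p + 5) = (p - 5)^2*(p - 1)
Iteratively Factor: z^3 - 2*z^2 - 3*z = (z + 1)*(z^2 - 3*z) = (z - 3)*(z + 1)*(z)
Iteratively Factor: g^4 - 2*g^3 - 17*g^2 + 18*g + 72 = (g + 3)*(g^3 - 5*g^2 - 2*g + 24) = (g - 4)*(g + 3)*(g^2 - g - 6) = (g - 4)*(g - 3)*(g + 3)*(g + 2)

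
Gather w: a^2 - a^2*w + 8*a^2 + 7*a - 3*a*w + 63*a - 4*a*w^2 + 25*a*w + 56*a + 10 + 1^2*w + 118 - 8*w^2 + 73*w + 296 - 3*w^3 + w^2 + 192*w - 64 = 9*a^2 + 126*a - 3*w^3 + w^2*(-4*a - 7) + w*(-a^2 + 22*a + 266) + 360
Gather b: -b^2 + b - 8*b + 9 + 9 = -b^2 - 7*b + 18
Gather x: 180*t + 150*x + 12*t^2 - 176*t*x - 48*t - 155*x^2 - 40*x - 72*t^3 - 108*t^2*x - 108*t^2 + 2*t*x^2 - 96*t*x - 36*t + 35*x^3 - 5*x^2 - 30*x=-72*t^3 - 96*t^2 + 96*t + 35*x^3 + x^2*(2*t - 160) + x*(-108*t^2 - 272*t + 80)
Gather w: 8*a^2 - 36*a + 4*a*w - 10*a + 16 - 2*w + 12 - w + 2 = 8*a^2 - 46*a + w*(4*a - 3) + 30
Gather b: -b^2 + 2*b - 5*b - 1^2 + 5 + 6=-b^2 - 3*b + 10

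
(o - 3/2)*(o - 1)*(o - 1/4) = o^3 - 11*o^2/4 + 17*o/8 - 3/8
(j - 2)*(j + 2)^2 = j^3 + 2*j^2 - 4*j - 8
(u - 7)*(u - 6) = u^2 - 13*u + 42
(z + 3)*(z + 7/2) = z^2 + 13*z/2 + 21/2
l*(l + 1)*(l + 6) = l^3 + 7*l^2 + 6*l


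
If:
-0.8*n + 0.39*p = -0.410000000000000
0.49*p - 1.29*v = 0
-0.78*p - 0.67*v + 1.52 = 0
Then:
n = 1.23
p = 1.47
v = 0.56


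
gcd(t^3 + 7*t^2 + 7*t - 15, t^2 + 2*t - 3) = t^2 + 2*t - 3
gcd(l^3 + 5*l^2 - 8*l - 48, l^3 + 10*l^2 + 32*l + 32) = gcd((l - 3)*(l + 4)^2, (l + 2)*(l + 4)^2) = l^2 + 8*l + 16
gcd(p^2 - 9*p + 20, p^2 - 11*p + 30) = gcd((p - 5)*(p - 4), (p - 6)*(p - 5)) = p - 5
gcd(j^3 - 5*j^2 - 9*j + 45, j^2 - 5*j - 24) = j + 3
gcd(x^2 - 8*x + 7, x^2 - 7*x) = x - 7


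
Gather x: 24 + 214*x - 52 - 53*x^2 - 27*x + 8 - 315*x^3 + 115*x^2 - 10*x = -315*x^3 + 62*x^2 + 177*x - 20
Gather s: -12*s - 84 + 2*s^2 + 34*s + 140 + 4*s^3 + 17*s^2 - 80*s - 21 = 4*s^3 + 19*s^2 - 58*s + 35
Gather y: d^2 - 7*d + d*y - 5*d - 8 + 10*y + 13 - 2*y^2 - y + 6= d^2 - 12*d - 2*y^2 + y*(d + 9) + 11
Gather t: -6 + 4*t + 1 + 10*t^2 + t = 10*t^2 + 5*t - 5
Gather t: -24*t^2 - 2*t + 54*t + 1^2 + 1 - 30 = -24*t^2 + 52*t - 28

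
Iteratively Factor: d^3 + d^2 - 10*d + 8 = (d - 2)*(d^2 + 3*d - 4) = (d - 2)*(d + 4)*(d - 1)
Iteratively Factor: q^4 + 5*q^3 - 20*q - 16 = (q + 2)*(q^3 + 3*q^2 - 6*q - 8) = (q + 1)*(q + 2)*(q^2 + 2*q - 8) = (q - 2)*(q + 1)*(q + 2)*(q + 4)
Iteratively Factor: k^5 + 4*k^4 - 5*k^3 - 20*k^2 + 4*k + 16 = (k - 2)*(k^4 + 6*k^3 + 7*k^2 - 6*k - 8) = (k - 2)*(k + 2)*(k^3 + 4*k^2 - k - 4) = (k - 2)*(k + 2)*(k + 4)*(k^2 - 1) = (k - 2)*(k - 1)*(k + 2)*(k + 4)*(k + 1)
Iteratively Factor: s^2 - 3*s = (s)*(s - 3)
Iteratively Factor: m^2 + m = (m)*(m + 1)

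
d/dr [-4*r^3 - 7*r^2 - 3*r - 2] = -12*r^2 - 14*r - 3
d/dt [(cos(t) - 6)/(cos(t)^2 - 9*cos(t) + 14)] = (cos(t)^2 - 12*cos(t) + 40)*sin(t)/(cos(t)^2 - 9*cos(t) + 14)^2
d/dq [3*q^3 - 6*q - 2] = 9*q^2 - 6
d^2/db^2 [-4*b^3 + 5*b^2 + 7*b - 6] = 10 - 24*b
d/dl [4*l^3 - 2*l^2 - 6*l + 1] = 12*l^2 - 4*l - 6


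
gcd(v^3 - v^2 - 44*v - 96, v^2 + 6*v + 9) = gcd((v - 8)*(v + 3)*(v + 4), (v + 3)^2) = v + 3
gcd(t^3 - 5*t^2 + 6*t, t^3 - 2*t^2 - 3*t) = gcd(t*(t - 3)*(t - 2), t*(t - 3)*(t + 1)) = t^2 - 3*t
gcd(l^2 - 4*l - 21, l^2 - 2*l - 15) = l + 3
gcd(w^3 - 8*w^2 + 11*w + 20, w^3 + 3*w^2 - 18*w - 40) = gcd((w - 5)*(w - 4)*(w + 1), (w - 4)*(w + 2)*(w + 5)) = w - 4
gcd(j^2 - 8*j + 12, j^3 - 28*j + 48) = j - 2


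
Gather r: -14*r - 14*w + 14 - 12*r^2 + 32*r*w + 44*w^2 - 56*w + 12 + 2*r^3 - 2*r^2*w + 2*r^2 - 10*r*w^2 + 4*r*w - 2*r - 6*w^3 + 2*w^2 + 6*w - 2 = 2*r^3 + r^2*(-2*w - 10) + r*(-10*w^2 + 36*w - 16) - 6*w^3 + 46*w^2 - 64*w + 24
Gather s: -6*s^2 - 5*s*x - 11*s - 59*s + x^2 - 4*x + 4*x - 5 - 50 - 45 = -6*s^2 + s*(-5*x - 70) + x^2 - 100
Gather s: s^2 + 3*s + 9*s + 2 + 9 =s^2 + 12*s + 11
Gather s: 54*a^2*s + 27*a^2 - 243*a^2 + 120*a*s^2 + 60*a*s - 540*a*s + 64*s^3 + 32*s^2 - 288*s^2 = -216*a^2 + 64*s^3 + s^2*(120*a - 256) + s*(54*a^2 - 480*a)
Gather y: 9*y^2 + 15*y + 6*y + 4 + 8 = 9*y^2 + 21*y + 12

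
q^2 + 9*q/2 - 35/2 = (q - 5/2)*(q + 7)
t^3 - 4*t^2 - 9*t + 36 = (t - 4)*(t - 3)*(t + 3)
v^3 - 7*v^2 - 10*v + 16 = (v - 8)*(v - 1)*(v + 2)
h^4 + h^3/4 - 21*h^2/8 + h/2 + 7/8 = (h - 1)^2*(h + 1/2)*(h + 7/4)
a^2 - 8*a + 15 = (a - 5)*(a - 3)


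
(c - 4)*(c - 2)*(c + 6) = c^3 - 28*c + 48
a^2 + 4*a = a*(a + 4)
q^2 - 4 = (q - 2)*(q + 2)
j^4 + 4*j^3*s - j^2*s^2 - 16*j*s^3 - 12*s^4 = (j - 2*s)*(j + s)*(j + 2*s)*(j + 3*s)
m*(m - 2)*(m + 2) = m^3 - 4*m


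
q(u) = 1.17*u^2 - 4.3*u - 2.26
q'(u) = 2.34*u - 4.3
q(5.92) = 13.29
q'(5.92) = 9.55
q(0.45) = -3.96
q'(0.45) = -3.25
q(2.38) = -5.87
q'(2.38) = 1.27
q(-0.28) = -0.96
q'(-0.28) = -4.96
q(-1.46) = 6.51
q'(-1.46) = -7.72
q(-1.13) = 4.09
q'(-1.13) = -6.94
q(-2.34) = 14.21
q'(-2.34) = -9.78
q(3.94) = -1.04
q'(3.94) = 4.92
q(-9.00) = 131.21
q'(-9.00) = -25.36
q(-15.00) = 325.49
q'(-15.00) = -39.40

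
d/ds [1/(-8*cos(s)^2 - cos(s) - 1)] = -(16*cos(s) + 1)*sin(s)/(8*cos(s)^2 + cos(s) + 1)^2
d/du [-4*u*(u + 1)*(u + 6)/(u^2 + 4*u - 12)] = 4*(-u^2 + 4*u + 2)/(u^2 - 4*u + 4)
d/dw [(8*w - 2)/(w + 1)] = 10/(w + 1)^2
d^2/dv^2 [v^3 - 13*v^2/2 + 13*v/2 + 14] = 6*v - 13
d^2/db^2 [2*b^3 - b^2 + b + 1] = 12*b - 2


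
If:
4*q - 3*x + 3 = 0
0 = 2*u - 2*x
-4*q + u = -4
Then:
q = 15/8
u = 7/2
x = 7/2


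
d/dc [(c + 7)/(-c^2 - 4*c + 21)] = 1/(c^2 - 6*c + 9)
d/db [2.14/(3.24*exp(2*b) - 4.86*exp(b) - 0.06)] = (10.4004 - 13.8672*exp(b))*exp(b)/(-3.24*exp(2*b) + 4.86*exp(b) + 0.06)^2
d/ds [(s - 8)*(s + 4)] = 2*s - 4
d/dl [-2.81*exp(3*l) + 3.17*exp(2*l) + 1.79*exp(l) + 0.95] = (-8.43*exp(2*l) + 6.34*exp(l) + 1.79)*exp(l)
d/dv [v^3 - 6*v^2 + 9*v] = 3*v^2 - 12*v + 9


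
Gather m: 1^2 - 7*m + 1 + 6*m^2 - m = 6*m^2 - 8*m + 2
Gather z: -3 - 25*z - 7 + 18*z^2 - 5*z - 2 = 18*z^2 - 30*z - 12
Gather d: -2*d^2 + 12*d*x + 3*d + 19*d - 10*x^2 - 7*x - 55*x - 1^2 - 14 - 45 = -2*d^2 + d*(12*x + 22) - 10*x^2 - 62*x - 60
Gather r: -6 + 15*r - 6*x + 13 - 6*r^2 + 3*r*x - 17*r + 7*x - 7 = -6*r^2 + r*(3*x - 2) + x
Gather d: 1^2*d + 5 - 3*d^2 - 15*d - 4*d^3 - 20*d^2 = -4*d^3 - 23*d^2 - 14*d + 5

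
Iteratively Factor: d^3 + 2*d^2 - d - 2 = (d + 2)*(d^2 - 1) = (d - 1)*(d + 2)*(d + 1)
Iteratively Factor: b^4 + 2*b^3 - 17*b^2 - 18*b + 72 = (b + 3)*(b^3 - b^2 - 14*b + 24) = (b - 2)*(b + 3)*(b^2 + b - 12) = (b - 3)*(b - 2)*(b + 3)*(b + 4)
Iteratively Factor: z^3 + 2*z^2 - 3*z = (z - 1)*(z^2 + 3*z) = z*(z - 1)*(z + 3)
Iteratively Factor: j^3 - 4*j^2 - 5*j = (j + 1)*(j^2 - 5*j) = j*(j + 1)*(j - 5)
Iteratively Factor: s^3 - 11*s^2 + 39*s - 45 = (s - 3)*(s^2 - 8*s + 15) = (s - 5)*(s - 3)*(s - 3)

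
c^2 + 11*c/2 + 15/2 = (c + 5/2)*(c + 3)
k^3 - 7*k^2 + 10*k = k*(k - 5)*(k - 2)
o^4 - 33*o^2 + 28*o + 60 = (o - 5)*(o - 2)*(o + 1)*(o + 6)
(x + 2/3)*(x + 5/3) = x^2 + 7*x/3 + 10/9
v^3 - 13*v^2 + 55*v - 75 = (v - 5)^2*(v - 3)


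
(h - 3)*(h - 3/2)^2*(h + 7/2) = h^4 - 5*h^3/2 - 39*h^2/4 + 261*h/8 - 189/8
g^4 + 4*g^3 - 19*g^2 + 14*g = g*(g - 2)*(g - 1)*(g + 7)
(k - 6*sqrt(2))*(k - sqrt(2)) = k^2 - 7*sqrt(2)*k + 12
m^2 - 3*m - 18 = (m - 6)*(m + 3)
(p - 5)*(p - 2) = p^2 - 7*p + 10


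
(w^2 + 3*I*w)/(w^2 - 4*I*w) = (w + 3*I)/(w - 4*I)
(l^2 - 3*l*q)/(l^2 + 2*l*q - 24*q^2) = l*(l - 3*q)/(l^2 + 2*l*q - 24*q^2)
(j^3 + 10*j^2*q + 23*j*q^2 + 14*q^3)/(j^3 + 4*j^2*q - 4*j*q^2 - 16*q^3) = (-j^2 - 8*j*q - 7*q^2)/(-j^2 - 2*j*q + 8*q^2)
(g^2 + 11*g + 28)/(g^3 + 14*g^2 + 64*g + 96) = (g + 7)/(g^2 + 10*g + 24)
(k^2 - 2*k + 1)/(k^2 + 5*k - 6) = (k - 1)/(k + 6)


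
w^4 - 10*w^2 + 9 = (w - 3)*(w - 1)*(w + 1)*(w + 3)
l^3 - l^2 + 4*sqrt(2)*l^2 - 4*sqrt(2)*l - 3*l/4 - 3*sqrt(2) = (l - 3/2)*(l + 1/2)*(l + 4*sqrt(2))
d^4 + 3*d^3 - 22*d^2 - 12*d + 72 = (d - 3)*(d - 2)*(d + 2)*(d + 6)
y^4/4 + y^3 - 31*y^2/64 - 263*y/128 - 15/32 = (y/4 + 1)*(y - 3/2)*(y + 1/4)*(y + 5/4)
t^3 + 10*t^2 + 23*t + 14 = (t + 1)*(t + 2)*(t + 7)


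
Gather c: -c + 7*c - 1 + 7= 6*c + 6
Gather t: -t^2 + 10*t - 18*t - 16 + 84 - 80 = -t^2 - 8*t - 12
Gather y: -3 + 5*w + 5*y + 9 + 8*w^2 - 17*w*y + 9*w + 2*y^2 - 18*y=8*w^2 + 14*w + 2*y^2 + y*(-17*w - 13) + 6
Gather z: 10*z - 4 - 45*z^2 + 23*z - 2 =-45*z^2 + 33*z - 6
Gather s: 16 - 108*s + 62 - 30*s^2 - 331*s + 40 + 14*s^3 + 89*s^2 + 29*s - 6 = 14*s^3 + 59*s^2 - 410*s + 112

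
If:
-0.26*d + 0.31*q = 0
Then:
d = 1.19230769230769*q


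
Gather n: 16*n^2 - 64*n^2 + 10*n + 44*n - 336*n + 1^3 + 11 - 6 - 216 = -48*n^2 - 282*n - 210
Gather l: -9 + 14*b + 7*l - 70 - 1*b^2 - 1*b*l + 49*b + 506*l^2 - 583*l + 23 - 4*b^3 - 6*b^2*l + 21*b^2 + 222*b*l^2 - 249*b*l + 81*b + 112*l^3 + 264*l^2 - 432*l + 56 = -4*b^3 + 20*b^2 + 144*b + 112*l^3 + l^2*(222*b + 770) + l*(-6*b^2 - 250*b - 1008)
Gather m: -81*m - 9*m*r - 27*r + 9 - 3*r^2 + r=m*(-9*r - 81) - 3*r^2 - 26*r + 9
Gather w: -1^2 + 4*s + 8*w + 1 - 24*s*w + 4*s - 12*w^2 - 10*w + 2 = 8*s - 12*w^2 + w*(-24*s - 2) + 2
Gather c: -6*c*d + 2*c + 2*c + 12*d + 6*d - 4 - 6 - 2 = c*(4 - 6*d) + 18*d - 12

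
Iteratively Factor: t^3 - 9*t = (t)*(t^2 - 9) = t*(t + 3)*(t - 3)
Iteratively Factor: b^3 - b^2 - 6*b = (b + 2)*(b^2 - 3*b) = b*(b + 2)*(b - 3)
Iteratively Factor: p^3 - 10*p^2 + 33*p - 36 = (p - 3)*(p^2 - 7*p + 12) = (p - 4)*(p - 3)*(p - 3)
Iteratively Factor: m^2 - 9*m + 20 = (m - 4)*(m - 5)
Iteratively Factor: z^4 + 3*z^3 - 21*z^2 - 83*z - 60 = (z + 4)*(z^3 - z^2 - 17*z - 15) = (z + 3)*(z + 4)*(z^2 - 4*z - 5) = (z + 1)*(z + 3)*(z + 4)*(z - 5)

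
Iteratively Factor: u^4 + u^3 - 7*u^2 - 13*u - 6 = (u + 2)*(u^3 - u^2 - 5*u - 3) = (u + 1)*(u + 2)*(u^2 - 2*u - 3) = (u + 1)^2*(u + 2)*(u - 3)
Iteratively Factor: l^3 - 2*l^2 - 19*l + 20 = (l - 5)*(l^2 + 3*l - 4) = (l - 5)*(l + 4)*(l - 1)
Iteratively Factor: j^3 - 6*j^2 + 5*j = (j - 1)*(j^2 - 5*j) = (j - 5)*(j - 1)*(j)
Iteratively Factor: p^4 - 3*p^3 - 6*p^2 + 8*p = (p - 4)*(p^3 + p^2 - 2*p) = p*(p - 4)*(p^2 + p - 2) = p*(p - 4)*(p + 2)*(p - 1)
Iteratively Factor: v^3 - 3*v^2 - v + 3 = (v + 1)*(v^2 - 4*v + 3) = (v - 1)*(v + 1)*(v - 3)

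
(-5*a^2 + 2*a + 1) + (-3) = -5*a^2 + 2*a - 2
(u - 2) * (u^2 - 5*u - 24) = u^3 - 7*u^2 - 14*u + 48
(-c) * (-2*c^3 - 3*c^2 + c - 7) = 2*c^4 + 3*c^3 - c^2 + 7*c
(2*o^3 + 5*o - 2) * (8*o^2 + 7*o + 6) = 16*o^5 + 14*o^4 + 52*o^3 + 19*o^2 + 16*o - 12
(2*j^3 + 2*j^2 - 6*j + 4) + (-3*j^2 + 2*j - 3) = 2*j^3 - j^2 - 4*j + 1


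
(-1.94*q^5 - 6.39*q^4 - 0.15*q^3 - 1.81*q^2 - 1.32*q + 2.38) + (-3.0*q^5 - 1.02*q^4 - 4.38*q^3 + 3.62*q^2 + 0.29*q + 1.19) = -4.94*q^5 - 7.41*q^4 - 4.53*q^3 + 1.81*q^2 - 1.03*q + 3.57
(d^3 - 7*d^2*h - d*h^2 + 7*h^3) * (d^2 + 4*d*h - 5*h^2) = d^5 - 3*d^4*h - 34*d^3*h^2 + 38*d^2*h^3 + 33*d*h^4 - 35*h^5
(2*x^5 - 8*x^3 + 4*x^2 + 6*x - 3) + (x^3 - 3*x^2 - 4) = 2*x^5 - 7*x^3 + x^2 + 6*x - 7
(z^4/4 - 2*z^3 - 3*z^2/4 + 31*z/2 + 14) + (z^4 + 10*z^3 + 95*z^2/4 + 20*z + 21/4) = 5*z^4/4 + 8*z^3 + 23*z^2 + 71*z/2 + 77/4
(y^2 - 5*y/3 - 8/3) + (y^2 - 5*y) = 2*y^2 - 20*y/3 - 8/3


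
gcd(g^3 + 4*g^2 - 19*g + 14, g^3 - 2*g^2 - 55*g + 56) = g^2 + 6*g - 7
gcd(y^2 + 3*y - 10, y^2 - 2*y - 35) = y + 5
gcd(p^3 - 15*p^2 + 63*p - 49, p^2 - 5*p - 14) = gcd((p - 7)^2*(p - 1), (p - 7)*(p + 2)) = p - 7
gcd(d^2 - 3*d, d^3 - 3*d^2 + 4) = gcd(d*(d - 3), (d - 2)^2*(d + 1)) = 1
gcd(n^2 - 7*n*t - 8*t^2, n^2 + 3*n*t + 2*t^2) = n + t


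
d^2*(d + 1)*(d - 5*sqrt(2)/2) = d^4 - 5*sqrt(2)*d^3/2 + d^3 - 5*sqrt(2)*d^2/2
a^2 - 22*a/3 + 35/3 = (a - 5)*(a - 7/3)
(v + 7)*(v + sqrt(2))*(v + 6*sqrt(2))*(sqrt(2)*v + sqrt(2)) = sqrt(2)*v^4 + 8*sqrt(2)*v^3 + 14*v^3 + 19*sqrt(2)*v^2 + 112*v^2 + 98*v + 96*sqrt(2)*v + 84*sqrt(2)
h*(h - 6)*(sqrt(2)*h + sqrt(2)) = sqrt(2)*h^3 - 5*sqrt(2)*h^2 - 6*sqrt(2)*h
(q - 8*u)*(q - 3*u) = q^2 - 11*q*u + 24*u^2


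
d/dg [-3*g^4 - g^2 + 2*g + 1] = -12*g^3 - 2*g + 2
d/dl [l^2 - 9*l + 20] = 2*l - 9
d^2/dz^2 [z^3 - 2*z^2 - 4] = 6*z - 4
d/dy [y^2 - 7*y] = 2*y - 7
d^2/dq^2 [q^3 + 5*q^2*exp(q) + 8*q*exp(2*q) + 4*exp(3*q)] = 5*q^2*exp(q) + 32*q*exp(2*q) + 20*q*exp(q) + 6*q + 36*exp(3*q) + 32*exp(2*q) + 10*exp(q)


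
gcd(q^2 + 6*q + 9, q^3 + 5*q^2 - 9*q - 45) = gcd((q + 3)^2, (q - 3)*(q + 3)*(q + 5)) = q + 3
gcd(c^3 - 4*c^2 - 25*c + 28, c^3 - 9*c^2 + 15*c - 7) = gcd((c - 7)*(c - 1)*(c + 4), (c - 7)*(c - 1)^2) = c^2 - 8*c + 7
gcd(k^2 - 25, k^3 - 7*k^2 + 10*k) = k - 5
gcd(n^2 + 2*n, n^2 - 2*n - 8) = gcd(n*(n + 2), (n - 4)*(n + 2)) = n + 2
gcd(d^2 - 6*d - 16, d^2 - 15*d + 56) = d - 8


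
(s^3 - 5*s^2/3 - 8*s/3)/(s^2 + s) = s - 8/3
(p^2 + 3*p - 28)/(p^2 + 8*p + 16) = (p^2 + 3*p - 28)/(p^2 + 8*p + 16)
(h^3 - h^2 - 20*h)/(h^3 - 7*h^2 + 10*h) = (h + 4)/(h - 2)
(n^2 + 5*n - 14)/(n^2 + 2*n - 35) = (n - 2)/(n - 5)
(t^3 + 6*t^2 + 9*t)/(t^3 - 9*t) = (t + 3)/(t - 3)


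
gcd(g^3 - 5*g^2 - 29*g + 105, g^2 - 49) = g - 7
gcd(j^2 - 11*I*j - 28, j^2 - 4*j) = 1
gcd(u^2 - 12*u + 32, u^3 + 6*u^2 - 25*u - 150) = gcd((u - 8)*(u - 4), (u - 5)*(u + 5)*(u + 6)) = 1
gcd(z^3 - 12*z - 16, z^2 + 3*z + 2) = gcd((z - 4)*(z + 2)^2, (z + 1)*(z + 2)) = z + 2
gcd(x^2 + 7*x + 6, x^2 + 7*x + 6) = x^2 + 7*x + 6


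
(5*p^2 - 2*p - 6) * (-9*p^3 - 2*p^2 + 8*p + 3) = -45*p^5 + 8*p^4 + 98*p^3 + 11*p^2 - 54*p - 18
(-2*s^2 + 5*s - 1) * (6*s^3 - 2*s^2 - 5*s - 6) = -12*s^5 + 34*s^4 - 6*s^3 - 11*s^2 - 25*s + 6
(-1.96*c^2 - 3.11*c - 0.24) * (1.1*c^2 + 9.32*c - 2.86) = -2.156*c^4 - 21.6882*c^3 - 23.6436*c^2 + 6.6578*c + 0.6864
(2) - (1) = 1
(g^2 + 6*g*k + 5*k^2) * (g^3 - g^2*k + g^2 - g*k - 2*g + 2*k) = g^5 + 5*g^4*k + g^4 - g^3*k^2 + 5*g^3*k - 2*g^3 - 5*g^2*k^3 - g^2*k^2 - 10*g^2*k - 5*g*k^3 + 2*g*k^2 + 10*k^3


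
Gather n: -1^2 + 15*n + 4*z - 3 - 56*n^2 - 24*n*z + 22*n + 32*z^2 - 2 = -56*n^2 + n*(37 - 24*z) + 32*z^2 + 4*z - 6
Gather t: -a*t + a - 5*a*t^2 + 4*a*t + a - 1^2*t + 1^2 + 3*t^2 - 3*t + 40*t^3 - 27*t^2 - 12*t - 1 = 2*a + 40*t^3 + t^2*(-5*a - 24) + t*(3*a - 16)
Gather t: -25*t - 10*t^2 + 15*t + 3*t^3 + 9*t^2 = 3*t^3 - t^2 - 10*t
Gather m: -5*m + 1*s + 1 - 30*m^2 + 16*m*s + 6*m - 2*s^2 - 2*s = -30*m^2 + m*(16*s + 1) - 2*s^2 - s + 1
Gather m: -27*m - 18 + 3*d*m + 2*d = 2*d + m*(3*d - 27) - 18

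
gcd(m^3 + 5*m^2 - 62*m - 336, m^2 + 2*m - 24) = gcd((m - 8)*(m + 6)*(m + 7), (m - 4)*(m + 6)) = m + 6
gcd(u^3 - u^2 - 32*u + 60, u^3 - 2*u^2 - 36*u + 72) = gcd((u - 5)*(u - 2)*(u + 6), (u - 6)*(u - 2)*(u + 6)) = u^2 + 4*u - 12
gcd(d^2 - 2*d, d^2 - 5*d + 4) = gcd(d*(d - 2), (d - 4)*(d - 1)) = 1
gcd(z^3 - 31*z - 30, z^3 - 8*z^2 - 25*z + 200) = z + 5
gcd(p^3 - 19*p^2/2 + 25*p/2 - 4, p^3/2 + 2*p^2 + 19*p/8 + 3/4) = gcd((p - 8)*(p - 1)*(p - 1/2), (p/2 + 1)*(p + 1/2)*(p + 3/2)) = 1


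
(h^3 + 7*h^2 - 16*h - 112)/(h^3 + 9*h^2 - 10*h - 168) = (h + 4)/(h + 6)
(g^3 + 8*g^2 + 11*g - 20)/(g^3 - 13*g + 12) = (g + 5)/(g - 3)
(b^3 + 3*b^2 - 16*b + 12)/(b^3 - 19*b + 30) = (b^2 + 5*b - 6)/(b^2 + 2*b - 15)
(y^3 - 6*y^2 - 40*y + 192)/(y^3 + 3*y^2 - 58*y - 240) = (y - 4)/(y + 5)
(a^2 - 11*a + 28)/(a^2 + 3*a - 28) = (a - 7)/(a + 7)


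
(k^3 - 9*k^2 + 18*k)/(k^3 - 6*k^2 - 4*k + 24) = k*(k - 3)/(k^2 - 4)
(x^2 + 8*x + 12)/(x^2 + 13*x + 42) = (x + 2)/(x + 7)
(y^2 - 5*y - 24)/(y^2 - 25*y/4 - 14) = 4*(y + 3)/(4*y + 7)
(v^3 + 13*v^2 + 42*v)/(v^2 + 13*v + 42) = v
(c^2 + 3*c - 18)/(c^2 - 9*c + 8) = (c^2 + 3*c - 18)/(c^2 - 9*c + 8)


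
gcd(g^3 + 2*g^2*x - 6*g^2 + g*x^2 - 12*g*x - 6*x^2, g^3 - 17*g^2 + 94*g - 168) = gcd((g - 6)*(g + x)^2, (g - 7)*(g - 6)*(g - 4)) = g - 6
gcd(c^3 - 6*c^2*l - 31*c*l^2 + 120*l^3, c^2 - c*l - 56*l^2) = c - 8*l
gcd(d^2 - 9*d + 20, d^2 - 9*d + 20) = d^2 - 9*d + 20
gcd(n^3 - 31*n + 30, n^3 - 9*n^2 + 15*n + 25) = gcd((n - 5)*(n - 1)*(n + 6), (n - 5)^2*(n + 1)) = n - 5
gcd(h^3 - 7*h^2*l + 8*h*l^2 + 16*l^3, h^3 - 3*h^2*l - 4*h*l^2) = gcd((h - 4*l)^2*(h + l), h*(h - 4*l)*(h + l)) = h^2 - 3*h*l - 4*l^2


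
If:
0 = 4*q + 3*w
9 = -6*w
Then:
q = 9/8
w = -3/2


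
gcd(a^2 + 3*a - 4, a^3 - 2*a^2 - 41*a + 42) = a - 1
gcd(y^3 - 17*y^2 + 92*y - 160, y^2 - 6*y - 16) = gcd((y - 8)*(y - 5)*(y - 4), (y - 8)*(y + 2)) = y - 8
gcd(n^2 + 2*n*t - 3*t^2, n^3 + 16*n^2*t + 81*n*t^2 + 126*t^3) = n + 3*t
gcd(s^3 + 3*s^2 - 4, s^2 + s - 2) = s^2 + s - 2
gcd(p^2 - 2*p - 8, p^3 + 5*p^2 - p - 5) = 1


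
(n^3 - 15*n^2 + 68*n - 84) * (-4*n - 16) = -4*n^4 + 44*n^3 - 32*n^2 - 752*n + 1344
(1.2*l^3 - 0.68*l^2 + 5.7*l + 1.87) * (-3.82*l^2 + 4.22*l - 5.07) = -4.584*l^5 + 7.6616*l^4 - 30.7276*l^3 + 20.3582*l^2 - 21.0076*l - 9.4809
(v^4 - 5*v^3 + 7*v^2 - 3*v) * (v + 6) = v^5 + v^4 - 23*v^3 + 39*v^2 - 18*v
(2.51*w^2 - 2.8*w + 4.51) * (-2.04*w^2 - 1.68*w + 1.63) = -5.1204*w^4 + 1.4952*w^3 - 0.405100000000001*w^2 - 12.1408*w + 7.3513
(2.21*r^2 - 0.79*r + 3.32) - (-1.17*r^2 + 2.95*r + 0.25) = 3.38*r^2 - 3.74*r + 3.07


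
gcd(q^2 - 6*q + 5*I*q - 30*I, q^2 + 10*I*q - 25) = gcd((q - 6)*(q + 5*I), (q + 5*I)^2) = q + 5*I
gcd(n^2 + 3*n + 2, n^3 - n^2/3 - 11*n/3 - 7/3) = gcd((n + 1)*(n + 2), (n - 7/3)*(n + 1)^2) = n + 1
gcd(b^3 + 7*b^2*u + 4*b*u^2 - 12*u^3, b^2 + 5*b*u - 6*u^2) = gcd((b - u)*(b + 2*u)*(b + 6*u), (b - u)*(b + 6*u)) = -b^2 - 5*b*u + 6*u^2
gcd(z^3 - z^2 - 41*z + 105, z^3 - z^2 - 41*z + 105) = z^3 - z^2 - 41*z + 105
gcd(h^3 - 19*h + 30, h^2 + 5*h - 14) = h - 2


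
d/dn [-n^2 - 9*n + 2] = -2*n - 9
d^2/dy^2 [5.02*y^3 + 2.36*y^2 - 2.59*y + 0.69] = 30.12*y + 4.72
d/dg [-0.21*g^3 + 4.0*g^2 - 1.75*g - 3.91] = -0.63*g^2 + 8.0*g - 1.75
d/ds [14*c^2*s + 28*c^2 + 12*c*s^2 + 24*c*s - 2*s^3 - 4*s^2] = 14*c^2 + 24*c*s + 24*c - 6*s^2 - 8*s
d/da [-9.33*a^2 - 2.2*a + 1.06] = -18.66*a - 2.2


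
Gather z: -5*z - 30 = -5*z - 30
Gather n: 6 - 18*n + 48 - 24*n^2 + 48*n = -24*n^2 + 30*n + 54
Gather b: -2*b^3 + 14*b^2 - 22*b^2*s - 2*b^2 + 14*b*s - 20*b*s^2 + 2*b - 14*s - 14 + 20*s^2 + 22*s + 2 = -2*b^3 + b^2*(12 - 22*s) + b*(-20*s^2 + 14*s + 2) + 20*s^2 + 8*s - 12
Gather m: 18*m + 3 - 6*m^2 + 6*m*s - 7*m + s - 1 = -6*m^2 + m*(6*s + 11) + s + 2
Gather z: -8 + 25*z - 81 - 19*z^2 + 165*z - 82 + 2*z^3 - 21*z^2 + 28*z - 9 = 2*z^3 - 40*z^2 + 218*z - 180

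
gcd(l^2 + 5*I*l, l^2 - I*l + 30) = l + 5*I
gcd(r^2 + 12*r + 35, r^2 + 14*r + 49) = r + 7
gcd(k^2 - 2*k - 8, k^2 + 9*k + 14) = k + 2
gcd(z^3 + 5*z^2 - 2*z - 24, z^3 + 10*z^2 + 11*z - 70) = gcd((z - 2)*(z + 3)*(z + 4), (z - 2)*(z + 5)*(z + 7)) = z - 2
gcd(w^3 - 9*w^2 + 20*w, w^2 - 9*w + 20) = w^2 - 9*w + 20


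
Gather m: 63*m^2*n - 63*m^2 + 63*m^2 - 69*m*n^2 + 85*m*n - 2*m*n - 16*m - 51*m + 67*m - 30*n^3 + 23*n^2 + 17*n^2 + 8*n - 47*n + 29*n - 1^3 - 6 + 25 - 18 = 63*m^2*n + m*(-69*n^2 + 83*n) - 30*n^3 + 40*n^2 - 10*n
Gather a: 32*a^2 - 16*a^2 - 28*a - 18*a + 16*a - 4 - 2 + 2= 16*a^2 - 30*a - 4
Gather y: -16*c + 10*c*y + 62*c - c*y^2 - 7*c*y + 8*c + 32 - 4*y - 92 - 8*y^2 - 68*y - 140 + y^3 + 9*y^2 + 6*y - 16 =54*c + y^3 + y^2*(1 - c) + y*(3*c - 66) - 216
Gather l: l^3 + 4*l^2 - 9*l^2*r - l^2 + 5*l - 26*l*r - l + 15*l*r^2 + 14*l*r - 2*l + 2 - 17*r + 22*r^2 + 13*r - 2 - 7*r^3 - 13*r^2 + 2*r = l^3 + l^2*(3 - 9*r) + l*(15*r^2 - 12*r + 2) - 7*r^3 + 9*r^2 - 2*r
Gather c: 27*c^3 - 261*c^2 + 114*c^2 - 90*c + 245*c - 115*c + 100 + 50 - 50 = 27*c^3 - 147*c^2 + 40*c + 100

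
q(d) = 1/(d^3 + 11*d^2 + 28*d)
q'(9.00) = 0.00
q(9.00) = 0.00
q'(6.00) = 0.00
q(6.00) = 0.00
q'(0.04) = -22.32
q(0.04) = 0.88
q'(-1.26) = -0.01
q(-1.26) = -0.05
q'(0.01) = -357.14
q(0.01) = 3.56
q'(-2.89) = 0.06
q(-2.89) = -0.08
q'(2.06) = -0.01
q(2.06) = 0.01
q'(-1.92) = 0.01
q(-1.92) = -0.05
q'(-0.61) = -0.09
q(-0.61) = -0.08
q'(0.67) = -0.08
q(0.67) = 0.04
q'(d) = (-3*d^2 - 22*d - 28)/(d^3 + 11*d^2 + 28*d)^2 = (-3*d^2 - 22*d - 28)/(d^2*(d^2 + 11*d + 28)^2)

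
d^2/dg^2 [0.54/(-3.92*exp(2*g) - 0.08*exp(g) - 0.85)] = (-0.54*(7.84*exp(g) + 0.08)*(15.68*exp(g) + 0.16)*exp(g) + (8.4672*exp(g) + 0.0432)*(3.92*exp(2*g) + 0.08*exp(g) + 0.85))*exp(g)/(3.92*exp(2*g) + 0.08*exp(g) + 0.85)^3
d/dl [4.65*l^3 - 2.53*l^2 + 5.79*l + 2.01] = 13.95*l^2 - 5.06*l + 5.79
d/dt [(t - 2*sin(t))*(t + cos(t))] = -(t - 2*sin(t))*(sin(t) - 1) - (t + cos(t))*(2*cos(t) - 1)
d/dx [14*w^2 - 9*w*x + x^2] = -9*w + 2*x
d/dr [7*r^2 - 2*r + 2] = 14*r - 2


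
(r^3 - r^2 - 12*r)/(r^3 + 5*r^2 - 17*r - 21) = r*(r^2 - r - 12)/(r^3 + 5*r^2 - 17*r - 21)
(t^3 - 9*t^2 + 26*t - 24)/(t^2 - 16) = (t^2 - 5*t + 6)/(t + 4)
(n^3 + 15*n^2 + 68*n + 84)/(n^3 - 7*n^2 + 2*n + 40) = (n^2 + 13*n + 42)/(n^2 - 9*n + 20)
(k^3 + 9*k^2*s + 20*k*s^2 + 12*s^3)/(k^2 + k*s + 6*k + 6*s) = (k^2 + 8*k*s + 12*s^2)/(k + 6)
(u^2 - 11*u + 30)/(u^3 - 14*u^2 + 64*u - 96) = (u - 5)/(u^2 - 8*u + 16)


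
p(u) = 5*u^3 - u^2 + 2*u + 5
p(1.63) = 27.26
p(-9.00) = -3739.00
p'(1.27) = 23.65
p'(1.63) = 38.59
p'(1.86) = 50.17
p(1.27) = 16.17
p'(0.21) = 2.24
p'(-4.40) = 301.20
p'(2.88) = 120.66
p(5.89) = 1003.77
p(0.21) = 5.42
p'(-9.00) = 1235.00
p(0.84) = 8.94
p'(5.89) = 510.60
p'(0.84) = 10.90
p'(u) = 15*u^2 - 2*u + 2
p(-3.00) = -145.00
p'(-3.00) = 143.00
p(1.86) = 37.43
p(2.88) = 121.90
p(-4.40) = -449.08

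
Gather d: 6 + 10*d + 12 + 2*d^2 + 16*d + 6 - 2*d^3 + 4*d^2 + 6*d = -2*d^3 + 6*d^2 + 32*d + 24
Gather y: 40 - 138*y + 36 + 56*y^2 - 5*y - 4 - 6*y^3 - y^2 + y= -6*y^3 + 55*y^2 - 142*y + 72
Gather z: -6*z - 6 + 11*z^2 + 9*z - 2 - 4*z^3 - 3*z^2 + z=-4*z^3 + 8*z^2 + 4*z - 8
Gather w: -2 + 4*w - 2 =4*w - 4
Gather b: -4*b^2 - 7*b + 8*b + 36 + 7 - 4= -4*b^2 + b + 39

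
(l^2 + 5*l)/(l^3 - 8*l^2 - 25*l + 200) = l/(l^2 - 13*l + 40)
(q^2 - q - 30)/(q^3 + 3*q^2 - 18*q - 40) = (q - 6)/(q^2 - 2*q - 8)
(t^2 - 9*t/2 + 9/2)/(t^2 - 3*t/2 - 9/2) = (2*t - 3)/(2*t + 3)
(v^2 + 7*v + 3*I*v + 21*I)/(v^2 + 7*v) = (v + 3*I)/v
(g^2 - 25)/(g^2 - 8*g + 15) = (g + 5)/(g - 3)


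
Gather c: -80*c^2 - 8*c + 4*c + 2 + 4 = -80*c^2 - 4*c + 6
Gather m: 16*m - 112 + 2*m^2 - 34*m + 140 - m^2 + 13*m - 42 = m^2 - 5*m - 14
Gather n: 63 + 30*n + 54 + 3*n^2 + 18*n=3*n^2 + 48*n + 117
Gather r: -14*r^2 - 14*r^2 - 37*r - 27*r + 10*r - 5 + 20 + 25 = -28*r^2 - 54*r + 40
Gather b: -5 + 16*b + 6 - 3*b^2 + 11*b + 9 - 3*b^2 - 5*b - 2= -6*b^2 + 22*b + 8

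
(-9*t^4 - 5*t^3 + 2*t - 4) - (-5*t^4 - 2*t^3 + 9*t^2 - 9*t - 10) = -4*t^4 - 3*t^3 - 9*t^2 + 11*t + 6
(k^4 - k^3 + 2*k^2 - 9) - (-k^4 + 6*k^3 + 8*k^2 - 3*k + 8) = 2*k^4 - 7*k^3 - 6*k^2 + 3*k - 17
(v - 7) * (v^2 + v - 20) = v^3 - 6*v^2 - 27*v + 140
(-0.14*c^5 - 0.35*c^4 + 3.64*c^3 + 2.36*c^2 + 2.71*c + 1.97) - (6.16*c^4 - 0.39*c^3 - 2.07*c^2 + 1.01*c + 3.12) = -0.14*c^5 - 6.51*c^4 + 4.03*c^3 + 4.43*c^2 + 1.7*c - 1.15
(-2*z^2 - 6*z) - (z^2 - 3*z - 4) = -3*z^2 - 3*z + 4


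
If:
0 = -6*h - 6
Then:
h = -1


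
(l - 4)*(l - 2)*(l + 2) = l^3 - 4*l^2 - 4*l + 16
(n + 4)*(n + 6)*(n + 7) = n^3 + 17*n^2 + 94*n + 168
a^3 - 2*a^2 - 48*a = a*(a - 8)*(a + 6)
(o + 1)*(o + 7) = o^2 + 8*o + 7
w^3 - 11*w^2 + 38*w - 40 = (w - 5)*(w - 4)*(w - 2)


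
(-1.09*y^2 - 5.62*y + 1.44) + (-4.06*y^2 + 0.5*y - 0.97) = -5.15*y^2 - 5.12*y + 0.47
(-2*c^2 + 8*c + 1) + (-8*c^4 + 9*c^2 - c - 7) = -8*c^4 + 7*c^2 + 7*c - 6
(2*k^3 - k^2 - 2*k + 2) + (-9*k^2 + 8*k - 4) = 2*k^3 - 10*k^2 + 6*k - 2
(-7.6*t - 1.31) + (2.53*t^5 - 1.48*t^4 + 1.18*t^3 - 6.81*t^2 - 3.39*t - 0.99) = 2.53*t^5 - 1.48*t^4 + 1.18*t^3 - 6.81*t^2 - 10.99*t - 2.3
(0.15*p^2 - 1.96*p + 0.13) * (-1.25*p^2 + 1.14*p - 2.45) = -0.1875*p^4 + 2.621*p^3 - 2.7644*p^2 + 4.9502*p - 0.3185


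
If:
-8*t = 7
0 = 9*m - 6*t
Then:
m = -7/12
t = -7/8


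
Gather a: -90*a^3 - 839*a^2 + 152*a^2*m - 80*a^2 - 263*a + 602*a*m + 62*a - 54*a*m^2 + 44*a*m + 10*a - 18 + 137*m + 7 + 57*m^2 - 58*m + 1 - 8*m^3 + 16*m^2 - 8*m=-90*a^3 + a^2*(152*m - 919) + a*(-54*m^2 + 646*m - 191) - 8*m^3 + 73*m^2 + 71*m - 10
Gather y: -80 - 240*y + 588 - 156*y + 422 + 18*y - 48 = 882 - 378*y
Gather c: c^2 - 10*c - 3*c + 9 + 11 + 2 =c^2 - 13*c + 22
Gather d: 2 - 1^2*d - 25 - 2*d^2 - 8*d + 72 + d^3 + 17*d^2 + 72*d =d^3 + 15*d^2 + 63*d + 49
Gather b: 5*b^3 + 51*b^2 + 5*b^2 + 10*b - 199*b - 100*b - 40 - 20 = 5*b^3 + 56*b^2 - 289*b - 60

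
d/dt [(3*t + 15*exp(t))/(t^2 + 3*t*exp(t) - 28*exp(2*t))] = 3*(-(t + 5*exp(t))*(3*t*exp(t) + 2*t - 56*exp(2*t) + 3*exp(t)) + (5*exp(t) + 1)*(t^2 + 3*t*exp(t) - 28*exp(2*t)))/(t^2 + 3*t*exp(t) - 28*exp(2*t))^2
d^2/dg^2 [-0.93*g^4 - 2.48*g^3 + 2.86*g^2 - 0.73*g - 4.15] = -11.16*g^2 - 14.88*g + 5.72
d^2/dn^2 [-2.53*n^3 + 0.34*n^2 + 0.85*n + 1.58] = 0.68 - 15.18*n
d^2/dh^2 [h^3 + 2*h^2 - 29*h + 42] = 6*h + 4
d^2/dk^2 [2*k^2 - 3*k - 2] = 4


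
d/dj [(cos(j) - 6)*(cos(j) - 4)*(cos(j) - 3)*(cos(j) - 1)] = 2*(-2*cos(j)^3 + 21*cos(j)^2 - 67*cos(j) + 63)*sin(j)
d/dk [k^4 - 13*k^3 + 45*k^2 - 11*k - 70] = 4*k^3 - 39*k^2 + 90*k - 11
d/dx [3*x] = 3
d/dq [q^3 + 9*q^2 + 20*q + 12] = 3*q^2 + 18*q + 20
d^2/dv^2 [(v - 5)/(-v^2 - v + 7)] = 2*(-(v - 5)*(2*v + 1)^2 + (3*v - 4)*(v^2 + v - 7))/(v^2 + v - 7)^3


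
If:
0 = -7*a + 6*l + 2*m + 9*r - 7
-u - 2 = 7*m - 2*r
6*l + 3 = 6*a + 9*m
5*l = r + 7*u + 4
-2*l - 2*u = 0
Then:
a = 1685/2123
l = 901/2123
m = 185/2123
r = 2320/2123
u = -901/2123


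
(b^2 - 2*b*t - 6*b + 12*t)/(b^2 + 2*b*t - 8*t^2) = (b - 6)/(b + 4*t)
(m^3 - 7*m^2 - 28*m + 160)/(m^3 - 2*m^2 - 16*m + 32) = (m^2 - 3*m - 40)/(m^2 + 2*m - 8)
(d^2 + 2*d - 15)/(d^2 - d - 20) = (-d^2 - 2*d + 15)/(-d^2 + d + 20)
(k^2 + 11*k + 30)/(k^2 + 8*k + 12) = (k + 5)/(k + 2)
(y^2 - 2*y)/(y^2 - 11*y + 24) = y*(y - 2)/(y^2 - 11*y + 24)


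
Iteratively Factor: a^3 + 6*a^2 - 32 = (a + 4)*(a^2 + 2*a - 8) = (a - 2)*(a + 4)*(a + 4)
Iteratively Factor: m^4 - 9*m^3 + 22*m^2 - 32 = (m + 1)*(m^3 - 10*m^2 + 32*m - 32) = (m - 2)*(m + 1)*(m^2 - 8*m + 16) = (m - 4)*(m - 2)*(m + 1)*(m - 4)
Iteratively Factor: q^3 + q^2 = (q + 1)*(q^2) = q*(q + 1)*(q)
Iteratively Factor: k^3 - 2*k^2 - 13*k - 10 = (k + 1)*(k^2 - 3*k - 10) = (k - 5)*(k + 1)*(k + 2)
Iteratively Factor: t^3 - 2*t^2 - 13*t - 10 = (t + 1)*(t^2 - 3*t - 10) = (t - 5)*(t + 1)*(t + 2)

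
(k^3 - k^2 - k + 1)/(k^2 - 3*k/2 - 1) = 2*(-k^3 + k^2 + k - 1)/(-2*k^2 + 3*k + 2)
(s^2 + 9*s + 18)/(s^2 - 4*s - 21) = (s + 6)/(s - 7)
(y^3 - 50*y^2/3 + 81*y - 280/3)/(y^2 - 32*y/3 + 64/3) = (3*y^2 - 26*y + 35)/(3*y - 8)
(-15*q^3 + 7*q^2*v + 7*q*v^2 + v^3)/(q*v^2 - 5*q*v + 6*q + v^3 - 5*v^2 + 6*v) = (-15*q^3 + 7*q^2*v + 7*q*v^2 + v^3)/(q*v^2 - 5*q*v + 6*q + v^3 - 5*v^2 + 6*v)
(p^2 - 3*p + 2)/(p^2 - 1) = (p - 2)/(p + 1)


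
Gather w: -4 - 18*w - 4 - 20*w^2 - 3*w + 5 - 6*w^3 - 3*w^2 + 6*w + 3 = -6*w^3 - 23*w^2 - 15*w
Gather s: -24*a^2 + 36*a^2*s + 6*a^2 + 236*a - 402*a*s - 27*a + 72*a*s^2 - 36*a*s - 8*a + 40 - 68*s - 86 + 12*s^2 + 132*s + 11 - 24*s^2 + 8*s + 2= -18*a^2 + 201*a + s^2*(72*a - 12) + s*(36*a^2 - 438*a + 72) - 33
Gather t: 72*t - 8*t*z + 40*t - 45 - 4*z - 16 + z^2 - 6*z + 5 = t*(112 - 8*z) + z^2 - 10*z - 56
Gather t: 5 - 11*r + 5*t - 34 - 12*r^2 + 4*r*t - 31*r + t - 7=-12*r^2 - 42*r + t*(4*r + 6) - 36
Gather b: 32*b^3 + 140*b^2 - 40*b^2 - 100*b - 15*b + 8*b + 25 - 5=32*b^3 + 100*b^2 - 107*b + 20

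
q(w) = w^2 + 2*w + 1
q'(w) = 2*w + 2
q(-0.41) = 0.35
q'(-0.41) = 1.18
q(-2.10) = 1.21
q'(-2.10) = -2.20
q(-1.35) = 0.12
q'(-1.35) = -0.70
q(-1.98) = 0.96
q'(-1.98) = -1.96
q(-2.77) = 3.13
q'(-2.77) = -3.54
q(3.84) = 23.43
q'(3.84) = 9.68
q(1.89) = 8.35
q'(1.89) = 5.78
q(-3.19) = 4.80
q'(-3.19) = -4.38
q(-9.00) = 64.00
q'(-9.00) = -16.00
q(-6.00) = 25.00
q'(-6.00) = -10.00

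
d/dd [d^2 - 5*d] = 2*d - 5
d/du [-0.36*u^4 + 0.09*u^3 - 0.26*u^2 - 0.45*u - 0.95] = -1.44*u^3 + 0.27*u^2 - 0.52*u - 0.45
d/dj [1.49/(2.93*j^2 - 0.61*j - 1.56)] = (0.9089 - 8.7314*j)/(-2.93*j^2 + 0.61*j + 1.56)^2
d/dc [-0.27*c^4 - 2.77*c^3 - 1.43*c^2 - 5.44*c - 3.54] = -1.08*c^3 - 8.31*c^2 - 2.86*c - 5.44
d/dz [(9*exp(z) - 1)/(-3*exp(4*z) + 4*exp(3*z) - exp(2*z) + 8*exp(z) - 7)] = (2*(9*exp(z) - 1)*(6*exp(3*z) - 6*exp(2*z) + exp(z) - 4) - 27*exp(4*z) + 36*exp(3*z) - 9*exp(2*z) + 72*exp(z) - 63)*exp(z)/(3*exp(4*z) - 4*exp(3*z) + exp(2*z) - 8*exp(z) + 7)^2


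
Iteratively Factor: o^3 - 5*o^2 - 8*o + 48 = (o - 4)*(o^2 - o - 12) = (o - 4)*(o + 3)*(o - 4)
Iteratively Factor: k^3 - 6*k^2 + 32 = (k - 4)*(k^2 - 2*k - 8) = (k - 4)*(k + 2)*(k - 4)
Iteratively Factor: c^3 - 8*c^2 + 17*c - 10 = (c - 5)*(c^2 - 3*c + 2) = (c - 5)*(c - 2)*(c - 1)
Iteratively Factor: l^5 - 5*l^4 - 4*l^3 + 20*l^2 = (l + 2)*(l^4 - 7*l^3 + 10*l^2) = l*(l + 2)*(l^3 - 7*l^2 + 10*l) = l*(l - 5)*(l + 2)*(l^2 - 2*l) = l^2*(l - 5)*(l + 2)*(l - 2)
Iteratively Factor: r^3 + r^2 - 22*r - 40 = (r + 2)*(r^2 - r - 20) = (r + 2)*(r + 4)*(r - 5)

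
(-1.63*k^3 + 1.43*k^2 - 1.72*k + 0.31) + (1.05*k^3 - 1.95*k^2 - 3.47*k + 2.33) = -0.58*k^3 - 0.52*k^2 - 5.19*k + 2.64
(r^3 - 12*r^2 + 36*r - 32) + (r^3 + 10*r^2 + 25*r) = 2*r^3 - 2*r^2 + 61*r - 32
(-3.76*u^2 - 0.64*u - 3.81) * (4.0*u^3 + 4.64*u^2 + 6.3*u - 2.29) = -15.04*u^5 - 20.0064*u^4 - 41.8976*u^3 - 13.1*u^2 - 22.5374*u + 8.7249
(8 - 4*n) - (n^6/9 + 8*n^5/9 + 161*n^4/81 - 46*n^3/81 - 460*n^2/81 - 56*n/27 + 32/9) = -n^6/9 - 8*n^5/9 - 161*n^4/81 + 46*n^3/81 + 460*n^2/81 - 52*n/27 + 40/9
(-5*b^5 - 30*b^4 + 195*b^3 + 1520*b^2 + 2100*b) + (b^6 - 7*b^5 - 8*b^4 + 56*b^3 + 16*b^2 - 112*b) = b^6 - 12*b^5 - 38*b^4 + 251*b^3 + 1536*b^2 + 1988*b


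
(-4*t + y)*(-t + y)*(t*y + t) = 4*t^3*y + 4*t^3 - 5*t^2*y^2 - 5*t^2*y + t*y^3 + t*y^2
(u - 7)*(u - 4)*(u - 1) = u^3 - 12*u^2 + 39*u - 28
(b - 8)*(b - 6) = b^2 - 14*b + 48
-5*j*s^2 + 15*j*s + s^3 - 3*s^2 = s*(-5*j + s)*(s - 3)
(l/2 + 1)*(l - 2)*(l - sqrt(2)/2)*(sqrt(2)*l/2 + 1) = sqrt(2)*l^4/4 + l^3/4 - 5*sqrt(2)*l^2/4 - l + sqrt(2)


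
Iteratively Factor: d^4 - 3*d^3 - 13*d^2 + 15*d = (d + 3)*(d^3 - 6*d^2 + 5*d) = d*(d + 3)*(d^2 - 6*d + 5) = d*(d - 1)*(d + 3)*(d - 5)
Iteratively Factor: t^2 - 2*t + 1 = (t - 1)*(t - 1)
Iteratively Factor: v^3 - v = (v - 1)*(v^2 + v) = v*(v - 1)*(v + 1)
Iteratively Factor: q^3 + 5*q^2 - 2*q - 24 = (q + 4)*(q^2 + q - 6) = (q - 2)*(q + 4)*(q + 3)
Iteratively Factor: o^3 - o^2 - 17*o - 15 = (o + 1)*(o^2 - 2*o - 15) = (o + 1)*(o + 3)*(o - 5)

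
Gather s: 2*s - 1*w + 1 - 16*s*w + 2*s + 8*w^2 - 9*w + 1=s*(4 - 16*w) + 8*w^2 - 10*w + 2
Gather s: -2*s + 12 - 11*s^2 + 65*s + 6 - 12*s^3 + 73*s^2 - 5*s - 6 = -12*s^3 + 62*s^2 + 58*s + 12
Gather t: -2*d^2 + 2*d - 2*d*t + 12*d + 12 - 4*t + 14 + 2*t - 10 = -2*d^2 + 14*d + t*(-2*d - 2) + 16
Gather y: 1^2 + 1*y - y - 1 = 0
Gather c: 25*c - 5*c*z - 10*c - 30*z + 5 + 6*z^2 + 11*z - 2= c*(15 - 5*z) + 6*z^2 - 19*z + 3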